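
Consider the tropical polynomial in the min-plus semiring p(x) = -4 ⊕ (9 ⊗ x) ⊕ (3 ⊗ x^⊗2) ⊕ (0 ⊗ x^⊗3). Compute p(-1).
p(-1) = -4

A tropical monomial a ⊗ x^⊗i evaluates to a + i · x. Evaluating each term at x = -1:
  Term 0 contributes -4 + 0 · -1 = -4
  Term 1 contributes 9 + 1 · -1 = 8
  Term 2 contributes 3 + 2 · -1 = 1
  Term 3 contributes 0 + 3 · -1 = -3
p(-1) = ⊕ of these = min[-4, 8, 1, -3] = -4.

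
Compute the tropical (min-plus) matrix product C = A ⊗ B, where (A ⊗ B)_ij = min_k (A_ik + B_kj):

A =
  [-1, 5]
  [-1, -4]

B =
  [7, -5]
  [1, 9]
A ⊗ B =
  [6, -6]
  [-3, -6]

Apply the min-plus product entry-by-entry:
  C[0][0] = min over k of (A[0][0] + B[0][0] = -1 + 7 = 6, A[0][1] + B[1][0] = 5 + 1 = 6) = 6 (attained at k = 0)
  C[0][1] = min over k of (A[0][0] + B[0][1] = -1 + -5 = -6, A[0][1] + B[1][1] = 5 + 9 = 14) = -6 (attained at k = 0)
  C[1][0] = min over k of (A[1][0] + B[0][0] = -1 + 7 = 6, A[1][1] + B[1][0] = -4 + 1 = -3) = -3 (attained at k = 1)
  C[1][1] = min over k of (A[1][0] + B[0][1] = -1 + -5 = -6, A[1][1] + B[1][1] = -4 + 9 = 5) = -6 (attained at k = 0)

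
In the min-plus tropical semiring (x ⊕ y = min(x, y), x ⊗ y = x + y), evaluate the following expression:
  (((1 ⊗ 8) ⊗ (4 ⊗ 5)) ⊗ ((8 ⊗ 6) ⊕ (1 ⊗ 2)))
(((1 ⊗ 8) ⊗ (4 ⊗ 5)) ⊗ ((8 ⊗ 6) ⊕ (1 ⊗ 2))) = 21

Expand innermost to outermost. Recall ⊕ takes the minimum of its arguments and ⊗ takes their sum. Working out the expression (((1 ⊗ 8) ⊗ (4 ⊗ 5)) ⊗ ((8 ⊗ 6) ⊕ (1 ⊗ 2))) gives 21.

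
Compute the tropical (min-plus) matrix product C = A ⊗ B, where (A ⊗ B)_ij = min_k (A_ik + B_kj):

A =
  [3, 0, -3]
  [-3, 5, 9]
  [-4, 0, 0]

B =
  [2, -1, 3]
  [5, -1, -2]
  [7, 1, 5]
A ⊗ B =
  [4, -2, -2]
  [-1, -4, 0]
  [-2, -5, -2]

Apply the min-plus product entry-by-entry:
  C[0][0] = min over k of (A[0][0] + B[0][0] = 3 + 2 = 5, A[0][1] + B[1][0] = 0 + 5 = 5, A[0][2] + B[2][0] = -3 + 7 = 4) = 4 (attained at k = 2)
  C[0][1] = min over k of (A[0][0] + B[0][1] = 3 + -1 = 2, A[0][1] + B[1][1] = 0 + -1 = -1, A[0][2] + B[2][1] = -3 + 1 = -2) = -2 (attained at k = 2)
  C[0][2] = min over k of (A[0][0] + B[0][2] = 3 + 3 = 6, A[0][1] + B[1][2] = 0 + -2 = -2, A[0][2] + B[2][2] = -3 + 5 = 2) = -2 (attained at k = 1)
  C[1][0] = min over k of (A[1][0] + B[0][0] = -3 + 2 = -1, A[1][1] + B[1][0] = 5 + 5 = 10, A[1][2] + B[2][0] = 9 + 7 = 16) = -1 (attained at k = 0)
  C[1][1] = min over k of (A[1][0] + B[0][1] = -3 + -1 = -4, A[1][1] + B[1][1] = 5 + -1 = 4, A[1][2] + B[2][1] = 9 + 1 = 10) = -4 (attained at k = 0)
  C[1][2] = min over k of (A[1][0] + B[0][2] = -3 + 3 = 0, A[1][1] + B[1][2] = 5 + -2 = 3, A[1][2] + B[2][2] = 9 + 5 = 14) = 0 (attained at k = 0)
  C[2][0] = min over k of (A[2][0] + B[0][0] = -4 + 2 = -2, A[2][1] + B[1][0] = 0 + 5 = 5, A[2][2] + B[2][0] = 0 + 7 = 7) = -2 (attained at k = 0)
  C[2][1] = min over k of (A[2][0] + B[0][1] = -4 + -1 = -5, A[2][1] + B[1][1] = 0 + -1 = -1, A[2][2] + B[2][1] = 0 + 1 = 1) = -5 (attained at k = 0)
  C[2][2] = min over k of (A[2][0] + B[0][2] = -4 + 3 = -1, A[2][1] + B[1][2] = 0 + -2 = -2, A[2][2] + B[2][2] = 0 + 5 = 5) = -2 (attained at k = 1)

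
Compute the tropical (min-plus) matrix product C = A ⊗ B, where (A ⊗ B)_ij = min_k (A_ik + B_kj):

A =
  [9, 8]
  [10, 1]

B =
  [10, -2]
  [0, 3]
A ⊗ B =
  [8, 7]
  [1, 4]

Apply the min-plus product entry-by-entry:
  C[0][0] = min over k of (A[0][0] + B[0][0] = 9 + 10 = 19, A[0][1] + B[1][0] = 8 + 0 = 8) = 8 (attained at k = 1)
  C[0][1] = min over k of (A[0][0] + B[0][1] = 9 + -2 = 7, A[0][1] + B[1][1] = 8 + 3 = 11) = 7 (attained at k = 0)
  C[1][0] = min over k of (A[1][0] + B[0][0] = 10 + 10 = 20, A[1][1] + B[1][0] = 1 + 0 = 1) = 1 (attained at k = 1)
  C[1][1] = min over k of (A[1][0] + B[0][1] = 10 + -2 = 8, A[1][1] + B[1][1] = 1 + 3 = 4) = 4 (attained at k = 1)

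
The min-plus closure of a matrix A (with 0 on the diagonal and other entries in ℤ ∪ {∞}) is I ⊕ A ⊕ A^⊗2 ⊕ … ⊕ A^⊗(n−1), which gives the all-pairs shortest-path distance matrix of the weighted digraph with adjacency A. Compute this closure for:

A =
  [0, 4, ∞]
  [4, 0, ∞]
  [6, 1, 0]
Closure =
  [0, 4, ∞]
  [4, 0, ∞]
  [5, 1, 0]

This is the Floyd-Warshall all-pairs shortest-path computation. For each intermediate vertex k = 0, 1, …, 2, update dist[i][j] ← min(dist[i][j], dist[i][k] + dist[k][j]). The final matrix gives, for each (i, j), the minimum total weight of any directed path from i to j (possibly empty when i = j).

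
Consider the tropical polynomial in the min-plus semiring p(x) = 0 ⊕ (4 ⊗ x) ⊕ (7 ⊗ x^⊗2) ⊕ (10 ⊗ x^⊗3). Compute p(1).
p(1) = 0

A tropical monomial a ⊗ x^⊗i evaluates to a + i · x. Evaluating each term at x = 1:
  Term 0 contributes 0 + 0 · 1 = 0
  Term 1 contributes 4 + 1 · 1 = 5
  Term 2 contributes 7 + 2 · 1 = 9
  Term 3 contributes 10 + 3 · 1 = 13
p(1) = ⊕ of these = min[0, 5, 9, 13] = 0.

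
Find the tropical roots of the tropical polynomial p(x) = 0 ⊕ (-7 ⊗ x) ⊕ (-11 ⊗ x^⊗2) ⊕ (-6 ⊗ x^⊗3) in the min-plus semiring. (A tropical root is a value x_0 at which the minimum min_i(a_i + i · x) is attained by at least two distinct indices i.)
Roots: {-5, 4, 7}

Each tropical root is a break point of the lower envelope of the lines y = a_i + i · x (there are 4 lines, with slopes 0, 1, ..., 3). Only the lines that attain the minimum somewhere contribute to roots; other lines are dominated. Here the surviving (envelope) indices are i = 3, i = 2, i = 1, i = 0.
Intersections between consecutive envelope lines give the roots: for adjacent envelope indices i < j the intersection is x = (a_i − a_j) / (j − i). Reading off the sorted break points: {-5, 4, 7}.
Verification: at each break x_0, at least two indices attain the minimum of min_i(a_i + i · x_0).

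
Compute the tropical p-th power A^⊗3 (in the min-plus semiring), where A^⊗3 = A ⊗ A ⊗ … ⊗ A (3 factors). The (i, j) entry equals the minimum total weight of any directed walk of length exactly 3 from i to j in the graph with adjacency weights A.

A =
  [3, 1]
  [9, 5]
A^⊗3 =
  [9, 7]
  [15, 13]

Each entry (A^⊗3)_ij equals the minimum over all length-3 walks i = v_0 → v_1 → … → v_3 = j of Σ_t A[v_t][v_{t+1}]. For example, for (i, j) = (0, 1) we minimise over 4 possible intermediate vertex sequences; the minimum is 7, attained along the walk 0 → 0 → 0 → 1.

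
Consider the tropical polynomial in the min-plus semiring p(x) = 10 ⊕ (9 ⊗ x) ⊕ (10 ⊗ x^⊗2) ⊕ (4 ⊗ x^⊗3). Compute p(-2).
p(-2) = -2

A tropical monomial a ⊗ x^⊗i evaluates to a + i · x. Evaluating each term at x = -2:
  Term 0 contributes 10 + 0 · -2 = 10
  Term 1 contributes 9 + 1 · -2 = 7
  Term 2 contributes 10 + 2 · -2 = 6
  Term 3 contributes 4 + 3 · -2 = -2
p(-2) = ⊕ of these = min[10, 7, 6, -2] = -2.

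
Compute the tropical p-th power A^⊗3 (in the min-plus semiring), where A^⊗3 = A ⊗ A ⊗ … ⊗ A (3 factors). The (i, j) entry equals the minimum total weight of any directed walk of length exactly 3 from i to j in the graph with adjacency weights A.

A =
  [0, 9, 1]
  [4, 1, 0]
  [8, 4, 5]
A^⊗3 =
  [0, 5, 1]
  [4, 3, 2]
  [8, 6, 5]

Each entry (A^⊗3)_ij equals the minimum over all length-3 walks i = v_0 → v_1 → … → v_3 = j of Σ_t A[v_t][v_{t+1}]. For example, for (i, j) = (0, 2) we minimise over 9 possible intermediate vertex sequences; the minimum is 1, attained along the walk 0 → 0 → 0 → 2.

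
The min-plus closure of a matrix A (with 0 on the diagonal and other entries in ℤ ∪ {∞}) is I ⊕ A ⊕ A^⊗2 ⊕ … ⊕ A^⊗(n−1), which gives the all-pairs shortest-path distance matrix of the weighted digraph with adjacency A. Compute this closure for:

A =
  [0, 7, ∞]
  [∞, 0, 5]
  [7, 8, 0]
Closure =
  [0, 7, 12]
  [12, 0, 5]
  [7, 8, 0]

This is the Floyd-Warshall all-pairs shortest-path computation. For each intermediate vertex k = 0, 1, …, 2, update dist[i][j] ← min(dist[i][j], dist[i][k] + dist[k][j]). The final matrix gives, for each (i, j), the minimum total weight of any directed path from i to j (possibly empty when i = j).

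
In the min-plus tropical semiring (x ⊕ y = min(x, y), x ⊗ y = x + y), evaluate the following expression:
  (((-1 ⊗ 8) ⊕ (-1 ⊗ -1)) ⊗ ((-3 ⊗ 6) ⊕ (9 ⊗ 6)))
(((-1 ⊗ 8) ⊕ (-1 ⊗ -1)) ⊗ ((-3 ⊗ 6) ⊕ (9 ⊗ 6))) = 1

Expand innermost to outermost. Recall ⊕ takes the minimum of its arguments and ⊗ takes their sum. Working out the expression (((-1 ⊗ 8) ⊕ (-1 ⊗ -1)) ⊗ ((-3 ⊗ 6) ⊕ (9 ⊗ 6))) gives 1.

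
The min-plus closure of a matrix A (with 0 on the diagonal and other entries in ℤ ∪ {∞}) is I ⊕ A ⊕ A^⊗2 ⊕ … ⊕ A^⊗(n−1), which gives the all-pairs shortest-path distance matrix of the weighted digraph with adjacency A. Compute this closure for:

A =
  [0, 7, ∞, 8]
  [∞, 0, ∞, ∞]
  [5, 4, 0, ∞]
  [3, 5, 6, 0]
Closure =
  [0, 7, 14, 8]
  [∞, 0, ∞, ∞]
  [5, 4, 0, 13]
  [3, 5, 6, 0]

This is the Floyd-Warshall all-pairs shortest-path computation. For each intermediate vertex k = 0, 1, …, 3, update dist[i][j] ← min(dist[i][j], dist[i][k] + dist[k][j]). The final matrix gives, for each (i, j), the minimum total weight of any directed path from i to j (possibly empty when i = j).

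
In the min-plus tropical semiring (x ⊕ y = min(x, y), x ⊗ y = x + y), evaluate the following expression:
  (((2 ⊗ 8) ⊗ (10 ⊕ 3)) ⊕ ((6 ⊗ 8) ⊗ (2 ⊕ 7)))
(((2 ⊗ 8) ⊗ (10 ⊕ 3)) ⊕ ((6 ⊗ 8) ⊗ (2 ⊕ 7))) = 13

Expand innermost to outermost. Recall ⊕ takes the minimum of its arguments and ⊗ takes their sum. Working out the expression (((2 ⊗ 8) ⊗ (10 ⊕ 3)) ⊕ ((6 ⊗ 8) ⊗ (2 ⊕ 7))) gives 13.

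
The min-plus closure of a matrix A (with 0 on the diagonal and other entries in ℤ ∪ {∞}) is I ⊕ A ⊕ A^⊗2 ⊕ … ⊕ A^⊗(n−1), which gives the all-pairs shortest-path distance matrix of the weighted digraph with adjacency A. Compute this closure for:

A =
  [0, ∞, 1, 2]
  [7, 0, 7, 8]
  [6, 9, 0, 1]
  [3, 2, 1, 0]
Closure =
  [0, 4, 1, 2]
  [7, 0, 7, 8]
  [4, 3, 0, 1]
  [3, 2, 1, 0]

This is the Floyd-Warshall all-pairs shortest-path computation. For each intermediate vertex k = 0, 1, …, 3, update dist[i][j] ← min(dist[i][j], dist[i][k] + dist[k][j]). The final matrix gives, for each (i, j), the minimum total weight of any directed path from i to j (possibly empty when i = j).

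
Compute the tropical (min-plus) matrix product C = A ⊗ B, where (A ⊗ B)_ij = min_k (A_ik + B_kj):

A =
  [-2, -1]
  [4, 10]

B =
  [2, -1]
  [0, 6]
A ⊗ B =
  [-1, -3]
  [6, 3]

Apply the min-plus product entry-by-entry:
  C[0][0] = min over k of (A[0][0] + B[0][0] = -2 + 2 = 0, A[0][1] + B[1][0] = -1 + 0 = -1) = -1 (attained at k = 1)
  C[0][1] = min over k of (A[0][0] + B[0][1] = -2 + -1 = -3, A[0][1] + B[1][1] = -1 + 6 = 5) = -3 (attained at k = 0)
  C[1][0] = min over k of (A[1][0] + B[0][0] = 4 + 2 = 6, A[1][1] + B[1][0] = 10 + 0 = 10) = 6 (attained at k = 0)
  C[1][1] = min over k of (A[1][0] + B[0][1] = 4 + -1 = 3, A[1][1] + B[1][1] = 10 + 6 = 16) = 3 (attained at k = 0)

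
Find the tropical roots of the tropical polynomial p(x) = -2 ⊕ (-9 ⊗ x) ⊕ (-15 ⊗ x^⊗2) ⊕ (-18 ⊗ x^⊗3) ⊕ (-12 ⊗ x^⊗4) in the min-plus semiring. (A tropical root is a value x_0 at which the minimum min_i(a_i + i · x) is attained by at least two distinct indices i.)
Roots: {-6, 3, 6, 7}

Each tropical root is a break point of the lower envelope of the lines y = a_i + i · x (there are 5 lines, with slopes 0, 1, ..., 4). Only the lines that attain the minimum somewhere contribute to roots; other lines are dominated. Here the surviving (envelope) indices are i = 4, i = 3, i = 2, i = 1, i = 0.
Intersections between consecutive envelope lines give the roots: for adjacent envelope indices i < j the intersection is x = (a_i − a_j) / (j − i). Reading off the sorted break points: {-6, 3, 6, 7}.
Verification: at each break x_0, at least two indices attain the minimum of min_i(a_i + i · x_0).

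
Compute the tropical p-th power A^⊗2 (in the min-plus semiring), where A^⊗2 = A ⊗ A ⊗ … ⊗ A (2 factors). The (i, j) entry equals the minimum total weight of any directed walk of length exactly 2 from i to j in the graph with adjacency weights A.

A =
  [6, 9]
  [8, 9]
A^⊗2 =
  [12, 15]
  [14, 17]

Each entry (A^⊗2)_ij equals the minimum over all length-2 walks i = v_0 → v_1 → … → v_2 = j of Σ_t A[v_t][v_{t+1}]. For example, for (i, j) = (0, 1) we minimise over 2 possible intermediate vertex sequences; the minimum is 15, attained along the walk 0 → 0 → 1.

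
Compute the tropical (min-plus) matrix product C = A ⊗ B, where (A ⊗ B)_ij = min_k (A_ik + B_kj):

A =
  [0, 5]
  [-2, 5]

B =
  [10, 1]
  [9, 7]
A ⊗ B =
  [10, 1]
  [8, -1]

Apply the min-plus product entry-by-entry:
  C[0][0] = min over k of (A[0][0] + B[0][0] = 0 + 10 = 10, A[0][1] + B[1][0] = 5 + 9 = 14) = 10 (attained at k = 0)
  C[0][1] = min over k of (A[0][0] + B[0][1] = 0 + 1 = 1, A[0][1] + B[1][1] = 5 + 7 = 12) = 1 (attained at k = 0)
  C[1][0] = min over k of (A[1][0] + B[0][0] = -2 + 10 = 8, A[1][1] + B[1][0] = 5 + 9 = 14) = 8 (attained at k = 0)
  C[1][1] = min over k of (A[1][0] + B[0][1] = -2 + 1 = -1, A[1][1] + B[1][1] = 5 + 7 = 12) = -1 (attained at k = 0)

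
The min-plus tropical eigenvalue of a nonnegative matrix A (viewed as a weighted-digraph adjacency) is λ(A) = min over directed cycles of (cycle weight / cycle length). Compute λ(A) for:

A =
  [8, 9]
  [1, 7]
λ(A) = 5

Enumerate directed cycles and compute their means (weight / length). Sample:
  cycle 0 → 0: weight = 8, length = 1, mean = 8/1 ≈ 8.000
  cycle 1 → 1: weight = 7, length = 1, mean = 7/1 ≈ 7.000
  cycle 0 → 1 → 0: weight = 10, length = 2, mean = 10/2 ≈ 5.000
  cycle 1 → 0 → 1: weight = 10, length = 2, mean = 10/2 ≈ 5.000
Minimum mean = 5.000, attained e.g. along the cycle 0 → 1 → 0 with weight 10 and length 2. So λ(A) = 10/2 = 5.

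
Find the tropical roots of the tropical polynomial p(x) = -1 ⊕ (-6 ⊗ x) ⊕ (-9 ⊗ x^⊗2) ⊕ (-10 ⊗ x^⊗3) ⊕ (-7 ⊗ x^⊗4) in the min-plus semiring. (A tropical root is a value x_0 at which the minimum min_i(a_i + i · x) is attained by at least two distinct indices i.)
Roots: {-3, 1, 3, 5}

Each tropical root is a break point of the lower envelope of the lines y = a_i + i · x (there are 5 lines, with slopes 0, 1, ..., 4). Only the lines that attain the minimum somewhere contribute to roots; other lines are dominated. Here the surviving (envelope) indices are i = 4, i = 3, i = 2, i = 1, i = 0.
Intersections between consecutive envelope lines give the roots: for adjacent envelope indices i < j the intersection is x = (a_i − a_j) / (j − i). Reading off the sorted break points: {-3, 1, 3, 5}.
Verification: at each break x_0, at least two indices attain the minimum of min_i(a_i + i · x_0).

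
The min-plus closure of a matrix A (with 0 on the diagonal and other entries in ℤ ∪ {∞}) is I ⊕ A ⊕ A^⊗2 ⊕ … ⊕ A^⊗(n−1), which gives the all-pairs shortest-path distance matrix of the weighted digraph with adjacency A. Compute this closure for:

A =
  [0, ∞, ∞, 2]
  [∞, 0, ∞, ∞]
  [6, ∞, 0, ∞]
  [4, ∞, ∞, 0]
Closure =
  [0, ∞, ∞, 2]
  [∞, 0, ∞, ∞]
  [6, ∞, 0, 8]
  [4, ∞, ∞, 0]

This is the Floyd-Warshall all-pairs shortest-path computation. For each intermediate vertex k = 0, 1, …, 3, update dist[i][j] ← min(dist[i][j], dist[i][k] + dist[k][j]). The final matrix gives, for each (i, j), the minimum total weight of any directed path from i to j (possibly empty when i = j).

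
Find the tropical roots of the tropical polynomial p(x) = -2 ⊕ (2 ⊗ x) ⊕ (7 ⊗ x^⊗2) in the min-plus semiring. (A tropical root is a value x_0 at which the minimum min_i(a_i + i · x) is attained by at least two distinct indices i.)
Roots: {-5, -4}

Each tropical root is a break point of the lower envelope of the lines y = a_i + i · x (there are 3 lines, with slopes 0, 1, ..., 2). Only the lines that attain the minimum somewhere contribute to roots; other lines are dominated. Here the surviving (envelope) indices are i = 2, i = 1, i = 0.
Intersections between consecutive envelope lines give the roots: for adjacent envelope indices i < j the intersection is x = (a_i − a_j) / (j − i). Reading off the sorted break points: {-5, -4}.
Verification: at each break x_0, at least two indices attain the minimum of min_i(a_i + i · x_0).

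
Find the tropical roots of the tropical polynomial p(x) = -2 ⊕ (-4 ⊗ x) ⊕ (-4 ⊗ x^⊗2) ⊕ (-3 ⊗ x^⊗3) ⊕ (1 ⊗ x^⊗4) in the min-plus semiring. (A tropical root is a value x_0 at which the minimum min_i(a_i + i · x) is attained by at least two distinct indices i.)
Roots: {-4, -1, 0, 2}

Each tropical root is a break point of the lower envelope of the lines y = a_i + i · x (there are 5 lines, with slopes 0, 1, ..., 4). Only the lines that attain the minimum somewhere contribute to roots; other lines are dominated. Here the surviving (envelope) indices are i = 4, i = 3, i = 2, i = 1, i = 0.
Intersections between consecutive envelope lines give the roots: for adjacent envelope indices i < j the intersection is x = (a_i − a_j) / (j − i). Reading off the sorted break points: {-4, -1, 0, 2}.
Verification: at each break x_0, at least two indices attain the minimum of min_i(a_i + i · x_0).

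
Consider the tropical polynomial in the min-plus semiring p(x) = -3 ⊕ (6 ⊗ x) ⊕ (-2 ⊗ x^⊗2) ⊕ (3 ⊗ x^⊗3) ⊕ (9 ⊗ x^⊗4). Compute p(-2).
p(-2) = -6

A tropical monomial a ⊗ x^⊗i evaluates to a + i · x. Evaluating each term at x = -2:
  Term 0 contributes -3 + 0 · -2 = -3
  Term 1 contributes 6 + 1 · -2 = 4
  Term 2 contributes -2 + 2 · -2 = -6
  Term 3 contributes 3 + 3 · -2 = -3
  Term 4 contributes 9 + 4 · -2 = 1
p(-2) = ⊕ of these = min[-3, 4, -6, -3, 1] = -6.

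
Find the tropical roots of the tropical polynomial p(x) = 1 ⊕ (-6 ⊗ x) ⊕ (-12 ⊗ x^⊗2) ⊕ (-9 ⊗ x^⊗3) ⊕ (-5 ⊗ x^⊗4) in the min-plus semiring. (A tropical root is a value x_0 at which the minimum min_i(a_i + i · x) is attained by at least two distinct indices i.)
Roots: {-4, -3, 6, 7}

Each tropical root is a break point of the lower envelope of the lines y = a_i + i · x (there are 5 lines, with slopes 0, 1, ..., 4). Only the lines that attain the minimum somewhere contribute to roots; other lines are dominated. Here the surviving (envelope) indices are i = 4, i = 3, i = 2, i = 1, i = 0.
Intersections between consecutive envelope lines give the roots: for adjacent envelope indices i < j the intersection is x = (a_i − a_j) / (j − i). Reading off the sorted break points: {-4, -3, 6, 7}.
Verification: at each break x_0, at least two indices attain the minimum of min_i(a_i + i · x_0).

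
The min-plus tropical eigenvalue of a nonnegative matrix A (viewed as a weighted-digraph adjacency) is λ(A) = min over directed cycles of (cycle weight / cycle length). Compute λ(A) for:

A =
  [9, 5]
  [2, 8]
λ(A) = 7/2

Enumerate directed cycles and compute their means (weight / length). Sample:
  cycle 0 → 0: weight = 9, length = 1, mean = 9/1 ≈ 9.000
  cycle 1 → 1: weight = 8, length = 1, mean = 8/1 ≈ 8.000
  cycle 0 → 1 → 0: weight = 7, length = 2, mean = 7/2 ≈ 3.500
  cycle 1 → 0 → 1: weight = 7, length = 2, mean = 7/2 ≈ 3.500
Minimum mean = 3.500, attained e.g. along the cycle 0 → 1 → 0 with weight 7 and length 2. So λ(A) = 7/2 = 7/2.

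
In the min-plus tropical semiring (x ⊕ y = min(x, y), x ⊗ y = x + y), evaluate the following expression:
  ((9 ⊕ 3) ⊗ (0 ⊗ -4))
((9 ⊕ 3) ⊗ (0 ⊗ -4)) = -1

Expand innermost to outermost. Recall ⊕ takes the minimum of its arguments and ⊗ takes their sum. Working out the expression ((9 ⊕ 3) ⊗ (0 ⊗ -4)) gives -1.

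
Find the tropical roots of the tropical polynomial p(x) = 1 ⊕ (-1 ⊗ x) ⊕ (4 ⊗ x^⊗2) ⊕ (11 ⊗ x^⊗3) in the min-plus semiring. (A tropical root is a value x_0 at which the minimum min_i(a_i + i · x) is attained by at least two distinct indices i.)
Roots: {-7, -5, 2}

Each tropical root is a break point of the lower envelope of the lines y = a_i + i · x (there are 4 lines, with slopes 0, 1, ..., 3). Only the lines that attain the minimum somewhere contribute to roots; other lines are dominated. Here the surviving (envelope) indices are i = 3, i = 2, i = 1, i = 0.
Intersections between consecutive envelope lines give the roots: for adjacent envelope indices i < j the intersection is x = (a_i − a_j) / (j − i). Reading off the sorted break points: {-7, -5, 2}.
Verification: at each break x_0, at least two indices attain the minimum of min_i(a_i + i · x_0).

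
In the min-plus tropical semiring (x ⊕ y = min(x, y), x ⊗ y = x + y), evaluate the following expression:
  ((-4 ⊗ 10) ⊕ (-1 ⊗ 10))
((-4 ⊗ 10) ⊕ (-1 ⊗ 10)) = 6

Expand innermost to outermost. Recall ⊕ takes the minimum of its arguments and ⊗ takes their sum. Working out the expression ((-4 ⊗ 10) ⊕ (-1 ⊗ 10)) gives 6.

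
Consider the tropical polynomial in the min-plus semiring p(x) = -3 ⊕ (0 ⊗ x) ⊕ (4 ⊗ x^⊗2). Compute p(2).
p(2) = -3

A tropical monomial a ⊗ x^⊗i evaluates to a + i · x. Evaluating each term at x = 2:
  Term 0 contributes -3 + 0 · 2 = -3
  Term 1 contributes 0 + 1 · 2 = 2
  Term 2 contributes 4 + 2 · 2 = 8
p(2) = ⊕ of these = min[-3, 2, 8] = -3.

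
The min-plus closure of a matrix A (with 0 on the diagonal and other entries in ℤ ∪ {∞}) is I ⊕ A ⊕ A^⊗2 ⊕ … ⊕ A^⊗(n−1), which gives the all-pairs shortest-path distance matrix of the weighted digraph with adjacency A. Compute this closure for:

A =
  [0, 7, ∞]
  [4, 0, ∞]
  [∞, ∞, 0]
Closure =
  [0, 7, ∞]
  [4, 0, ∞]
  [∞, ∞, 0]

This is the Floyd-Warshall all-pairs shortest-path computation. For each intermediate vertex k = 0, 1, …, 2, update dist[i][j] ← min(dist[i][j], dist[i][k] + dist[k][j]). The final matrix gives, for each (i, j), the minimum total weight of any directed path from i to j (possibly empty when i = j).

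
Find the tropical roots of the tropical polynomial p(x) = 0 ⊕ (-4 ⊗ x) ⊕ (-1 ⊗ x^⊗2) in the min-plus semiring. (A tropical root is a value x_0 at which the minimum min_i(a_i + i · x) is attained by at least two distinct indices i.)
Roots: {-3, 4}

Each tropical root is a break point of the lower envelope of the lines y = a_i + i · x (there are 3 lines, with slopes 0, 1, ..., 2). Only the lines that attain the minimum somewhere contribute to roots; other lines are dominated. Here the surviving (envelope) indices are i = 2, i = 1, i = 0.
Intersections between consecutive envelope lines give the roots: for adjacent envelope indices i < j the intersection is x = (a_i − a_j) / (j − i). Reading off the sorted break points: {-3, 4}.
Verification: at each break x_0, at least two indices attain the minimum of min_i(a_i + i · x_0).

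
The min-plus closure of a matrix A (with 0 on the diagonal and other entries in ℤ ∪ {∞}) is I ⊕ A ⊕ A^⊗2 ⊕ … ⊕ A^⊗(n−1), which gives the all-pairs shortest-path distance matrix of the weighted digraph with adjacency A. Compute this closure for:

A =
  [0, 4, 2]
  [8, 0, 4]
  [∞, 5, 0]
Closure =
  [0, 4, 2]
  [8, 0, 4]
  [13, 5, 0]

This is the Floyd-Warshall all-pairs shortest-path computation. For each intermediate vertex k = 0, 1, …, 2, update dist[i][j] ← min(dist[i][j], dist[i][k] + dist[k][j]). The final matrix gives, for each (i, j), the minimum total weight of any directed path from i to j (possibly empty when i = j).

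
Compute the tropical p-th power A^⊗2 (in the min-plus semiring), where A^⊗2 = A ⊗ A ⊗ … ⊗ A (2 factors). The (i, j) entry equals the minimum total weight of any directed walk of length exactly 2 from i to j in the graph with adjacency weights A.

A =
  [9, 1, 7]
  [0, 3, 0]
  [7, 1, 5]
A^⊗2 =
  [1, 4, 1]
  [3, 1, 3]
  [1, 4, 1]

Each entry (A^⊗2)_ij equals the minimum over all length-2 walks i = v_0 → v_1 → … → v_2 = j of Σ_t A[v_t][v_{t+1}]. For example, for (i, j) = (0, 2) we minimise over 3 possible intermediate vertex sequences; the minimum is 1, attained along the walk 0 → 1 → 2.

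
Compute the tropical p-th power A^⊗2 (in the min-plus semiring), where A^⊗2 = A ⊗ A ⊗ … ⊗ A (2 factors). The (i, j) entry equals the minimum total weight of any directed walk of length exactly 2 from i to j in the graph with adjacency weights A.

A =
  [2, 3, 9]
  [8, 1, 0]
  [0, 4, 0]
A^⊗2 =
  [4, 4, 3]
  [0, 2, 0]
  [0, 3, 0]

Each entry (A^⊗2)_ij equals the minimum over all length-2 walks i = v_0 → v_1 → … → v_2 = j of Σ_t A[v_t][v_{t+1}]. For example, for (i, j) = (0, 2) we minimise over 3 possible intermediate vertex sequences; the minimum is 3, attained along the walk 0 → 1 → 2.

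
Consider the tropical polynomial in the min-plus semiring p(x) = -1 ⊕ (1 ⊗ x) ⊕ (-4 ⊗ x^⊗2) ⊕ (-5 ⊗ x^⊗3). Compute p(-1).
p(-1) = -8

A tropical monomial a ⊗ x^⊗i evaluates to a + i · x. Evaluating each term at x = -1:
  Term 0 contributes -1 + 0 · -1 = -1
  Term 1 contributes 1 + 1 · -1 = 0
  Term 2 contributes -4 + 2 · -1 = -6
  Term 3 contributes -5 + 3 · -1 = -8
p(-1) = ⊕ of these = min[-1, 0, -6, -8] = -8.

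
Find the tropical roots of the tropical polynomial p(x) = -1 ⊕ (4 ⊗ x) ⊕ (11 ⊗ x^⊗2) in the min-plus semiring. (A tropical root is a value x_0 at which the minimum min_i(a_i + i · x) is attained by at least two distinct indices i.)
Roots: {-7, -5}

Each tropical root is a break point of the lower envelope of the lines y = a_i + i · x (there are 3 lines, with slopes 0, 1, ..., 2). Only the lines that attain the minimum somewhere contribute to roots; other lines are dominated. Here the surviving (envelope) indices are i = 2, i = 1, i = 0.
Intersections between consecutive envelope lines give the roots: for adjacent envelope indices i < j the intersection is x = (a_i − a_j) / (j − i). Reading off the sorted break points: {-7, -5}.
Verification: at each break x_0, at least two indices attain the minimum of min_i(a_i + i · x_0).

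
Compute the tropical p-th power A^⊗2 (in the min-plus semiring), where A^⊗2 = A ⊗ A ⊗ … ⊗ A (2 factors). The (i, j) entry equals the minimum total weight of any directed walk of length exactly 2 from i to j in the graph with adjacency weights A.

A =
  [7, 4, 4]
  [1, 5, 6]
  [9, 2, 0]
A^⊗2 =
  [5, 6, 4]
  [6, 5, 5]
  [3, 2, 0]

Each entry (A^⊗2)_ij equals the minimum over all length-2 walks i = v_0 → v_1 → … → v_2 = j of Σ_t A[v_t][v_{t+1}]. For example, for (i, j) = (0, 2) we minimise over 3 possible intermediate vertex sequences; the minimum is 4, attained along the walk 0 → 2 → 2.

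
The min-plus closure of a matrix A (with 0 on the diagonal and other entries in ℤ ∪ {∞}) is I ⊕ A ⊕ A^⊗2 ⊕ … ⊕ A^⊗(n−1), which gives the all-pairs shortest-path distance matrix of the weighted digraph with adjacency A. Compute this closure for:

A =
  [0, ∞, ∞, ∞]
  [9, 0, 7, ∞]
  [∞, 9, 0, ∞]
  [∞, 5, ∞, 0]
Closure =
  [0, ∞, ∞, ∞]
  [9, 0, 7, ∞]
  [18, 9, 0, ∞]
  [14, 5, 12, 0]

This is the Floyd-Warshall all-pairs shortest-path computation. For each intermediate vertex k = 0, 1, …, 3, update dist[i][j] ← min(dist[i][j], dist[i][k] + dist[k][j]). The final matrix gives, for each (i, j), the minimum total weight of any directed path from i to j (possibly empty when i = j).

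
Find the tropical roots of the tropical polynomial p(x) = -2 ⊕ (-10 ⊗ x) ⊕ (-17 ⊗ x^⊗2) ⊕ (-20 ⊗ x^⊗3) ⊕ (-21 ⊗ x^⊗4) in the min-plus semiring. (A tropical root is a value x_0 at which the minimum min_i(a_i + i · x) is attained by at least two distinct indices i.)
Roots: {1, 3, 7, 8}

Each tropical root is a break point of the lower envelope of the lines y = a_i + i · x (there are 5 lines, with slopes 0, 1, ..., 4). Only the lines that attain the minimum somewhere contribute to roots; other lines are dominated. Here the surviving (envelope) indices are i = 4, i = 3, i = 2, i = 1, i = 0.
Intersections between consecutive envelope lines give the roots: for adjacent envelope indices i < j the intersection is x = (a_i − a_j) / (j − i). Reading off the sorted break points: {1, 3, 7, 8}.
Verification: at each break x_0, at least two indices attain the minimum of min_i(a_i + i · x_0).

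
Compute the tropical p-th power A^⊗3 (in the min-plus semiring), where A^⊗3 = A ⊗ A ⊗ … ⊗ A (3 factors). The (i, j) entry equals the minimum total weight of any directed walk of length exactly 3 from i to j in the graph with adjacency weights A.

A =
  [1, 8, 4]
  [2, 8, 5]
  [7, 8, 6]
A^⊗3 =
  [3, 10, 6]
  [4, 11, 7]
  [9, 16, 12]

Each entry (A^⊗3)_ij equals the minimum over all length-3 walks i = v_0 → v_1 → … → v_3 = j of Σ_t A[v_t][v_{t+1}]. For example, for (i, j) = (0, 2) we minimise over 9 possible intermediate vertex sequences; the minimum is 6, attained along the walk 0 → 0 → 0 → 2.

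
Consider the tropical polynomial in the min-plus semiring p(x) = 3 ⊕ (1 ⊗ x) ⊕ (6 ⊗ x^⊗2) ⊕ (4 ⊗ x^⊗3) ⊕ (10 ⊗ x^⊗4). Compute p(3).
p(3) = 3

A tropical monomial a ⊗ x^⊗i evaluates to a + i · x. Evaluating each term at x = 3:
  Term 0 contributes 3 + 0 · 3 = 3
  Term 1 contributes 1 + 1 · 3 = 4
  Term 2 contributes 6 + 2 · 3 = 12
  Term 3 contributes 4 + 3 · 3 = 13
  Term 4 contributes 10 + 4 · 3 = 22
p(3) = ⊕ of these = min[3, 4, 12, 13, 22] = 3.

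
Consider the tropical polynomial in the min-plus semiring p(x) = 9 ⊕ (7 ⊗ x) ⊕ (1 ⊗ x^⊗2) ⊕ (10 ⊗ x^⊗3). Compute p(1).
p(1) = 3

A tropical monomial a ⊗ x^⊗i evaluates to a + i · x. Evaluating each term at x = 1:
  Term 0 contributes 9 + 0 · 1 = 9
  Term 1 contributes 7 + 1 · 1 = 8
  Term 2 contributes 1 + 2 · 1 = 3
  Term 3 contributes 10 + 3 · 1 = 13
p(1) = ⊕ of these = min[9, 8, 3, 13] = 3.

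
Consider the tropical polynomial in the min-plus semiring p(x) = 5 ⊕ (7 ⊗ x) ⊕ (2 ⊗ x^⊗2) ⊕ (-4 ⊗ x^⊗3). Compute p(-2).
p(-2) = -10

A tropical monomial a ⊗ x^⊗i evaluates to a + i · x. Evaluating each term at x = -2:
  Term 0 contributes 5 + 0 · -2 = 5
  Term 1 contributes 7 + 1 · -2 = 5
  Term 2 contributes 2 + 2 · -2 = -2
  Term 3 contributes -4 + 3 · -2 = -10
p(-2) = ⊕ of these = min[5, 5, -2, -10] = -10.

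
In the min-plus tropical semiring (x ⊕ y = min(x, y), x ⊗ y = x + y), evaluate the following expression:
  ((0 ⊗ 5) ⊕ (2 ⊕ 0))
((0 ⊗ 5) ⊕ (2 ⊕ 0)) = 0

Expand innermost to outermost. Recall ⊕ takes the minimum of its arguments and ⊗ takes their sum. Working out the expression ((0 ⊗ 5) ⊕ (2 ⊕ 0)) gives 0.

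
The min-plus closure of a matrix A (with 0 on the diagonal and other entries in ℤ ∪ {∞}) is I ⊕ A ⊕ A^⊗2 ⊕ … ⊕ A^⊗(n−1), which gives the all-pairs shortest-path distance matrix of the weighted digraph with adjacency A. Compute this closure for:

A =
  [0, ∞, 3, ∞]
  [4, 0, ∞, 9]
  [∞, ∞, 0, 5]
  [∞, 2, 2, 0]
Closure =
  [0, 10, 3, 8]
  [4, 0, 7, 9]
  [11, 7, 0, 5]
  [6, 2, 2, 0]

This is the Floyd-Warshall all-pairs shortest-path computation. For each intermediate vertex k = 0, 1, …, 3, update dist[i][j] ← min(dist[i][j], dist[i][k] + dist[k][j]). The final matrix gives, for each (i, j), the minimum total weight of any directed path from i to j (possibly empty when i = j).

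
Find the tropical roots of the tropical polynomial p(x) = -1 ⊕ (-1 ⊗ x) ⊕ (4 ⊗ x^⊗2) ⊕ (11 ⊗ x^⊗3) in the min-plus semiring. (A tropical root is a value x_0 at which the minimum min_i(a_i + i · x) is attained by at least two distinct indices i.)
Roots: {-7, -5, 0}

Each tropical root is a break point of the lower envelope of the lines y = a_i + i · x (there are 4 lines, with slopes 0, 1, ..., 3). Only the lines that attain the minimum somewhere contribute to roots; other lines are dominated. Here the surviving (envelope) indices are i = 3, i = 2, i = 1, i = 0.
Intersections between consecutive envelope lines give the roots: for adjacent envelope indices i < j the intersection is x = (a_i − a_j) / (j − i). Reading off the sorted break points: {-7, -5, 0}.
Verification: at each break x_0, at least two indices attain the minimum of min_i(a_i + i · x_0).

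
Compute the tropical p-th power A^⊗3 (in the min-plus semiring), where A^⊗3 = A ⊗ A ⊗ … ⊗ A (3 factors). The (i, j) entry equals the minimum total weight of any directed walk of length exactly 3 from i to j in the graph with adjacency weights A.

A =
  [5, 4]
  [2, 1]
A^⊗3 =
  [7, 6]
  [4, 3]

Each entry (A^⊗3)_ij equals the minimum over all length-3 walks i = v_0 → v_1 → … → v_3 = j of Σ_t A[v_t][v_{t+1}]. For example, for (i, j) = (0, 1) we minimise over 4 possible intermediate vertex sequences; the minimum is 6, attained along the walk 0 → 1 → 1 → 1.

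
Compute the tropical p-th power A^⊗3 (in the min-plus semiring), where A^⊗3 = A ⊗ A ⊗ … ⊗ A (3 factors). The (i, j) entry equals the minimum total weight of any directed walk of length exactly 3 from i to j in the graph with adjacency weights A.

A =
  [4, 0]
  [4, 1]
A^⊗3 =
  [5, 2]
  [6, 3]

Each entry (A^⊗3)_ij equals the minimum over all length-3 walks i = v_0 → v_1 → … → v_3 = j of Σ_t A[v_t][v_{t+1}]. For example, for (i, j) = (0, 1) we minimise over 4 possible intermediate vertex sequences; the minimum is 2, attained along the walk 0 → 1 → 1 → 1.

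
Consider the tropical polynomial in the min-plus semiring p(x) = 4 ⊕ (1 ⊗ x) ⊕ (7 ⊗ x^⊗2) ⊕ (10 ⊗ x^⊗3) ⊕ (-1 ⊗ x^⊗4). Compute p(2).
p(2) = 3

A tropical monomial a ⊗ x^⊗i evaluates to a + i · x. Evaluating each term at x = 2:
  Term 0 contributes 4 + 0 · 2 = 4
  Term 1 contributes 1 + 1 · 2 = 3
  Term 2 contributes 7 + 2 · 2 = 11
  Term 3 contributes 10 + 3 · 2 = 16
  Term 4 contributes -1 + 4 · 2 = 7
p(2) = ⊕ of these = min[4, 3, 11, 16, 7] = 3.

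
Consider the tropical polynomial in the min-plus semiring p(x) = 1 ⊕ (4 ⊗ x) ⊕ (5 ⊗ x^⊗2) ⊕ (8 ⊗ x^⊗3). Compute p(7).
p(7) = 1

A tropical monomial a ⊗ x^⊗i evaluates to a + i · x. Evaluating each term at x = 7:
  Term 0 contributes 1 + 0 · 7 = 1
  Term 1 contributes 4 + 1 · 7 = 11
  Term 2 contributes 5 + 2 · 7 = 19
  Term 3 contributes 8 + 3 · 7 = 29
p(7) = ⊕ of these = min[1, 11, 19, 29] = 1.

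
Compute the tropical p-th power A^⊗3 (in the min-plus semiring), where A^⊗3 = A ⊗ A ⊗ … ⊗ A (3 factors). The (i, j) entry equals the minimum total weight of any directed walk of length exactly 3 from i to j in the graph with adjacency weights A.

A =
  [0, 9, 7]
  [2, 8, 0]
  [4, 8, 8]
A^⊗3 =
  [0, 9, 7]
  [2, 11, 8]
  [4, 13, 11]

Each entry (A^⊗3)_ij equals the minimum over all length-3 walks i = v_0 → v_1 → … → v_3 = j of Σ_t A[v_t][v_{t+1}]. For example, for (i, j) = (0, 2) we minimise over 9 possible intermediate vertex sequences; the minimum is 7, attained along the walk 0 → 0 → 0 → 2.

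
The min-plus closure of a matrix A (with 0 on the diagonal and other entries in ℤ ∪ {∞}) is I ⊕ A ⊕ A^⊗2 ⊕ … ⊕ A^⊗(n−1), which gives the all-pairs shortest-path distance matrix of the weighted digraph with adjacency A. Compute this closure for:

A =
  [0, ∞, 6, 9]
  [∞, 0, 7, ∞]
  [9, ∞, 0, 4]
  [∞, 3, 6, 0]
Closure =
  [0, 12, 6, 9]
  [16, 0, 7, 11]
  [9, 7, 0, 4]
  [15, 3, 6, 0]

This is the Floyd-Warshall all-pairs shortest-path computation. For each intermediate vertex k = 0, 1, …, 3, update dist[i][j] ← min(dist[i][j], dist[i][k] + dist[k][j]). The final matrix gives, for each (i, j), the minimum total weight of any directed path from i to j (possibly empty when i = j).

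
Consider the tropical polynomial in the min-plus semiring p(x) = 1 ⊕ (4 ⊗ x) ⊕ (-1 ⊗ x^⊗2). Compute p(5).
p(5) = 1

A tropical monomial a ⊗ x^⊗i evaluates to a + i · x. Evaluating each term at x = 5:
  Term 0 contributes 1 + 0 · 5 = 1
  Term 1 contributes 4 + 1 · 5 = 9
  Term 2 contributes -1 + 2 · 5 = 9
p(5) = ⊕ of these = min[1, 9, 9] = 1.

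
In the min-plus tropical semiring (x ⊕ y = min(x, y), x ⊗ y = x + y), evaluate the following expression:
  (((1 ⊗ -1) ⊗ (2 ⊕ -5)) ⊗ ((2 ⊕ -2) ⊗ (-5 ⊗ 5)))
(((1 ⊗ -1) ⊗ (2 ⊕ -5)) ⊗ ((2 ⊕ -2) ⊗ (-5 ⊗ 5))) = -7

Expand innermost to outermost. Recall ⊕ takes the minimum of its arguments and ⊗ takes their sum. Working out the expression (((1 ⊗ -1) ⊗ (2 ⊕ -5)) ⊗ ((2 ⊕ -2) ⊗ (-5 ⊗ 5))) gives -7.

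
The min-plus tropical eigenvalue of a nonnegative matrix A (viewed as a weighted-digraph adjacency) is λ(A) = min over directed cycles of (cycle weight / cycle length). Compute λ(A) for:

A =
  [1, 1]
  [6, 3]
λ(A) = 1

Enumerate directed cycles and compute their means (weight / length). Sample:
  cycle 0 → 0: weight = 1, length = 1, mean = 1/1 ≈ 1.000
  cycle 1 → 1: weight = 3, length = 1, mean = 3/1 ≈ 3.000
  cycle 0 → 1 → 0: weight = 7, length = 2, mean = 7/2 ≈ 3.500
  cycle 1 → 0 → 1: weight = 7, length = 2, mean = 7/2 ≈ 3.500
Minimum mean = 1.000, attained e.g. along the cycle 0 → 0 with weight 1 and length 1. So λ(A) = 1/1 = 1.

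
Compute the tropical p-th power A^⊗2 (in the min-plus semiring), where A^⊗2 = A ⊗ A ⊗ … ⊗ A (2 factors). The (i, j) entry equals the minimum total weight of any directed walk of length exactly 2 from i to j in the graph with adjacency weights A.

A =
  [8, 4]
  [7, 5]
A^⊗2 =
  [11, 9]
  [12, 10]

Each entry (A^⊗2)_ij equals the minimum over all length-2 walks i = v_0 → v_1 → … → v_2 = j of Σ_t A[v_t][v_{t+1}]. For example, for (i, j) = (0, 1) we minimise over 2 possible intermediate vertex sequences; the minimum is 9, attained along the walk 0 → 1 → 1.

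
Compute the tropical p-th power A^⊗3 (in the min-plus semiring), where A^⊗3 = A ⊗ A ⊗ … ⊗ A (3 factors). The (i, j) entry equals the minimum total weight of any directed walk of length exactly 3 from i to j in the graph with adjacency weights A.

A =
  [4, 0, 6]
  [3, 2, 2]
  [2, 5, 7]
A^⊗3 =
  [4, 3, 4]
  [6, 4, 5]
  [5, 4, 4]

Each entry (A^⊗3)_ij equals the minimum over all length-3 walks i = v_0 → v_1 → … → v_3 = j of Σ_t A[v_t][v_{t+1}]. For example, for (i, j) = (0, 2) we minimise over 9 possible intermediate vertex sequences; the minimum is 4, attained along the walk 0 → 1 → 1 → 2.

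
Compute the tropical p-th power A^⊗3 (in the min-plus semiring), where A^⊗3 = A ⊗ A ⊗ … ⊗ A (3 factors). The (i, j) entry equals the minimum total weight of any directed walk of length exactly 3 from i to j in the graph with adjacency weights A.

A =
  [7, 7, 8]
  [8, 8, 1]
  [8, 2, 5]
A^⊗3 =
  [16, 10, 11]
  [11, 8, 4]
  [11, 5, 8]

Each entry (A^⊗3)_ij equals the minimum over all length-3 walks i = v_0 → v_1 → … → v_3 = j of Σ_t A[v_t][v_{t+1}]. For example, for (i, j) = (0, 2) we minimise over 9 possible intermediate vertex sequences; the minimum is 11, attained along the walk 0 → 2 → 1 → 2.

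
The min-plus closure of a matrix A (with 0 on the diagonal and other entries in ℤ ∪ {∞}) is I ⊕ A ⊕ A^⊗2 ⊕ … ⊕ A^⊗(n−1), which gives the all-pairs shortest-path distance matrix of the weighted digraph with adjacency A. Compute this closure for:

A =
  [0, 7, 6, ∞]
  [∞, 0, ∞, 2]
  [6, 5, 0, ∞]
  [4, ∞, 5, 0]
Closure =
  [0, 7, 6, 9]
  [6, 0, 7, 2]
  [6, 5, 0, 7]
  [4, 10, 5, 0]

This is the Floyd-Warshall all-pairs shortest-path computation. For each intermediate vertex k = 0, 1, …, 3, update dist[i][j] ← min(dist[i][j], dist[i][k] + dist[k][j]). The final matrix gives, for each (i, j), the minimum total weight of any directed path from i to j (possibly empty when i = j).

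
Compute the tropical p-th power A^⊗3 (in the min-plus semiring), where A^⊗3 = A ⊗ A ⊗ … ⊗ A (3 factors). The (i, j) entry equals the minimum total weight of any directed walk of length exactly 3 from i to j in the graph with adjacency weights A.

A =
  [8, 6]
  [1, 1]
A^⊗3 =
  [8, 8]
  [3, 3]

Each entry (A^⊗3)_ij equals the minimum over all length-3 walks i = v_0 → v_1 → … → v_3 = j of Σ_t A[v_t][v_{t+1}]. For example, for (i, j) = (0, 1) we minimise over 4 possible intermediate vertex sequences; the minimum is 8, attained along the walk 0 → 1 → 1 → 1.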